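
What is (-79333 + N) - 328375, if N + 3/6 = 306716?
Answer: -201985/2 ≈ -1.0099e+5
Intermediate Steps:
N = 613431/2 (N = -½ + 306716 = 613431/2 ≈ 3.0672e+5)
(-79333 + N) - 328375 = (-79333 + 613431/2) - 328375 = 454765/2 - 328375 = -201985/2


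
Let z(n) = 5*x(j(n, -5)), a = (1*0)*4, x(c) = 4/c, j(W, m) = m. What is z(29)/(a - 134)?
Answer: 2/67 ≈ 0.029851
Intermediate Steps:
a = 0 (a = 0*4 = 0)
z(n) = -4 (z(n) = 5*(4/(-5)) = 5*(4*(-1/5)) = 5*(-4/5) = -4)
z(29)/(a - 134) = -4/(0 - 134) = -4/(-134) = -4*(-1/134) = 2/67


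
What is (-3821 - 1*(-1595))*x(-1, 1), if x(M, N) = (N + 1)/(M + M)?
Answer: 2226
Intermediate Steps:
x(M, N) = (1 + N)/(2*M) (x(M, N) = (1 + N)/((2*M)) = (1 + N)*(1/(2*M)) = (1 + N)/(2*M))
(-3821 - 1*(-1595))*x(-1, 1) = (-3821 - 1*(-1595))*((½)*(1 + 1)/(-1)) = (-3821 + 1595)*((½)*(-1)*2) = -2226*(-1) = 2226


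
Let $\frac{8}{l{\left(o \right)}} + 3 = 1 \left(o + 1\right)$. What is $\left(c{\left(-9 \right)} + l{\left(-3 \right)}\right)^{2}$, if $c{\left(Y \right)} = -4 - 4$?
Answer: $\frac{2304}{25} \approx 92.16$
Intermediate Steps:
$c{\left(Y \right)} = -8$
$l{\left(o \right)} = \frac{8}{-2 + o}$ ($l{\left(o \right)} = \frac{8}{-3 + 1 \left(o + 1\right)} = \frac{8}{-3 + 1 \left(1 + o\right)} = \frac{8}{-3 + \left(1 + o\right)} = \frac{8}{-2 + o}$)
$\left(c{\left(-9 \right)} + l{\left(-3 \right)}\right)^{2} = \left(-8 + \frac{8}{-2 - 3}\right)^{2} = \left(-8 + \frac{8}{-5}\right)^{2} = \left(-8 + 8 \left(- \frac{1}{5}\right)\right)^{2} = \left(-8 - \frac{8}{5}\right)^{2} = \left(- \frac{48}{5}\right)^{2} = \frac{2304}{25}$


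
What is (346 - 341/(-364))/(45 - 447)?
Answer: -42095/48776 ≈ -0.86303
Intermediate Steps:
(346 - 341/(-364))/(45 - 447) = (346 - 341*(-1/364))/(-402) = (346 + 341/364)*(-1/402) = (126285/364)*(-1/402) = -42095/48776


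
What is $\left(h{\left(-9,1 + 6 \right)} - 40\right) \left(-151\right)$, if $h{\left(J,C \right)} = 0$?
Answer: $6040$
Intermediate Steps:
$\left(h{\left(-9,1 + 6 \right)} - 40\right) \left(-151\right) = \left(0 - 40\right) \left(-151\right) = \left(-40\right) \left(-151\right) = 6040$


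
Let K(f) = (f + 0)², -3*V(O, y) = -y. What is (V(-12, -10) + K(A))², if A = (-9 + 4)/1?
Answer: 4225/9 ≈ 469.44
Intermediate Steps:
V(O, y) = y/3 (V(O, y) = -(-1)*y/3 = y/3)
A = -5 (A = -5*1 = -5)
K(f) = f²
(V(-12, -10) + K(A))² = ((⅓)*(-10) + (-5)²)² = (-10/3 + 25)² = (65/3)² = 4225/9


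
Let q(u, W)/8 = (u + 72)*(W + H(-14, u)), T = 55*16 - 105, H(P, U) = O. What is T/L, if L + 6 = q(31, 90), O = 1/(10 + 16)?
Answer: 10075/964414 ≈ 0.010447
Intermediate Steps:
O = 1/26 ≈ 0.038462
H(P, U) = 1/26
T = 775 (T = 880 - 105 = 775)
q(u, W) = 8*(72 + u)*(1/26 + W) (q(u, W) = 8*((u + 72)*(W + 1/26)) = 8*((72 + u)*(1/26 + W)) = 8*(72 + u)*(1/26 + W))
L = 964414/13 (L = -6 + (288/13 + 576*90 + (4/13)*31 + 8*90*31) = -6 + (288/13 + 51840 + 124/13 + 22320) = -6 + 964492/13 = 964414/13 ≈ 74186.)
T/L = 775/(964414/13) = 775*(13/964414) = 10075/964414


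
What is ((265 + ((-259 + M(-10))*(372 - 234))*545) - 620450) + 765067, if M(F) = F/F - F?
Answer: -18507198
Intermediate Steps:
M(F) = 1 - F
((265 + ((-259 + M(-10))*(372 - 234))*545) - 620450) + 765067 = ((265 + ((-259 + (1 - 1*(-10)))*(372 - 234))*545) - 620450) + 765067 = ((265 + ((-259 + (1 + 10))*138)*545) - 620450) + 765067 = ((265 + ((-259 + 11)*138)*545) - 620450) + 765067 = ((265 - 248*138*545) - 620450) + 765067 = ((265 - 34224*545) - 620450) + 765067 = ((265 - 18652080) - 620450) + 765067 = (-18651815 - 620450) + 765067 = -19272265 + 765067 = -18507198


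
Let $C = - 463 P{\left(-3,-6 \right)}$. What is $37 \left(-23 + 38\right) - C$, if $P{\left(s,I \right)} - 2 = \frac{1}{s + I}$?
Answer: $\frac{12866}{9} \approx 1429.6$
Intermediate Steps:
$P{\left(s,I \right)} = 2 + \frac{1}{I + s}$ ($P{\left(s,I \right)} = 2 + \frac{1}{s + I} = 2 + \frac{1}{I + s}$)
$C = - \frac{7871}{9}$ ($C = - 463 \frac{1 + 2 \left(-6\right) + 2 \left(-3\right)}{-6 - 3} = - 463 \frac{1 - 12 - 6}{-9} = - 463 \left(\left(- \frac{1}{9}\right) \left(-17\right)\right) = \left(-463\right) \frac{17}{9} = - \frac{7871}{9} \approx -874.56$)
$37 \left(-23 + 38\right) - C = 37 \left(-23 + 38\right) - - \frac{7871}{9} = 37 \cdot 15 + \frac{7871}{9} = 555 + \frac{7871}{9} = \frac{12866}{9}$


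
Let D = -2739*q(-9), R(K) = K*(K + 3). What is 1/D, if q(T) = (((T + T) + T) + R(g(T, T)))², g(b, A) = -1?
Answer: -1/2303499 ≈ -4.3412e-7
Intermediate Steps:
R(K) = K*(3 + K)
q(T) = (-2 + 3*T)² (q(T) = (((T + T) + T) - (3 - 1))² = ((2*T + T) - 1*2)² = (3*T - 2)² = (-2 + 3*T)²)
D = -2303499 (D = -2739*(-2 + 3*(-9))² = -2739*(-2 - 27)² = -2739*(-29)² = -2739*841 = -2303499)
1/D = 1/(-2303499) = -1/2303499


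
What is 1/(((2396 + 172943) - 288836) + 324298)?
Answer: 1/210801 ≈ 4.7438e-6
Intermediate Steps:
1/(((2396 + 172943) - 288836) + 324298) = 1/((175339 - 288836) + 324298) = 1/(-113497 + 324298) = 1/210801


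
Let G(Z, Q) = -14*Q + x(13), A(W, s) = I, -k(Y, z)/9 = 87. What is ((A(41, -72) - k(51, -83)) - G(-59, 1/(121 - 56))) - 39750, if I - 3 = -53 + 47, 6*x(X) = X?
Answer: -15199061/390 ≈ -38972.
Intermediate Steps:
x(X) = X/6
k(Y, z) = -783 (k(Y, z) = -9*87 = -783)
I = -3 (I = 3 + (-53 + 47) = 3 - 6 = -3)
A(W, s) = -3
G(Z, Q) = 13/6 - 14*Q (G(Z, Q) = -14*Q + (1/6)*13 = -14*Q + 13/6 = 13/6 - 14*Q)
((A(41, -72) - k(51, -83)) - G(-59, 1/(121 - 56))) - 39750 = ((-3 - 1*(-783)) - (13/6 - 14/(121 - 56))) - 39750 = ((-3 + 783) - (13/6 - 14/65)) - 39750 = (780 - (13/6 - 14*1/65)) - 39750 = (780 - (13/6 - 14/65)) - 39750 = (780 - 1*761/390) - 39750 = (780 - 761/390) - 39750 = 303439/390 - 39750 = -15199061/390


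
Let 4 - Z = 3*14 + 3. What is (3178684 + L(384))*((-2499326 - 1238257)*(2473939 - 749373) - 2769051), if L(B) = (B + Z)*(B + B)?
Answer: -22186834545109785132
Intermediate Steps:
Z = -41 (Z = 4 - (3*14 + 3) = 4 - (42 + 3) = 4 - 1*45 = 4 - 45 = -41)
L(B) = 2*B*(-41 + B) (L(B) = (B - 41)*(B + B) = (-41 + B)*(2*B) = 2*B*(-41 + B))
(3178684 + L(384))*((-2499326 - 1238257)*(2473939 - 749373) - 2769051) = (3178684 + 2*384*(-41 + 384))*((-2499326 - 1238257)*(2473939 - 749373) - 2769051) = (3178684 + 2*384*343)*(-3737583*1724566 - 2769051) = (3178684 + 263424)*(-6445708563978 - 2769051) = 3442108*(-6445711333029) = -22186834545109785132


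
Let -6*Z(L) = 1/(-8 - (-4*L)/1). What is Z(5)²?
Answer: 1/5184 ≈ 0.00019290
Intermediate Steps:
Z(L) = -1/(6*(-8 + 4*L)) (Z(L) = -1/(6*(-8 - (-4*L)/1)) = -1/(6*(-8 - (-4*L))) = -1/(6*(-8 - (-4)*L)) = -1/(6*(-8 + 4*L)))
Z(5)² = (-1/(-48 + 24*5))² = (-1/(-48 + 120))² = (-1/72)² = 1/5184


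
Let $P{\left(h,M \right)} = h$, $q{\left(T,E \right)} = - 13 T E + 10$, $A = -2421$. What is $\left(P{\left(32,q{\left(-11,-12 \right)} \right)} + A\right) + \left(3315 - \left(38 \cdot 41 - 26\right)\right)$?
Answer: $-606$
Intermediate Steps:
$q{\left(T,E \right)} = 10 - 13 E T$ ($q{\left(T,E \right)} = - 13 E T + 10 = 10 - 13 E T$)
$\left(P{\left(32,q{\left(-11,-12 \right)} \right)} + A\right) + \left(3315 - \left(38 \cdot 41 - 26\right)\right) = \left(32 - 2421\right) + \left(3315 - \left(38 \cdot 41 - 26\right)\right) = -2389 + \left(3315 - \left(1558 - 26\right)\right) = -2389 + \left(3315 - 1532\right) = -2389 + 1783 = -606$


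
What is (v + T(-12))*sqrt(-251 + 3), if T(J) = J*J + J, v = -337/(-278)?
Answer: 37033*I*sqrt(62)/139 ≈ 2097.8*I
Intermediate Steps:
v = 337/278 (v = -337*(-1/278) = 337/278 ≈ 1.2122)
T(J) = J + J**2 (T(J) = J**2 + J = J + J**2)
(v + T(-12))*sqrt(-251 + 3) = (337/278 - 12*(1 - 12))*sqrt(-251 + 3) = (337/278 - 12*(-11))*sqrt(-248) = (337/278 + 132)*(2*I*sqrt(62)) = 37033*(2*I*sqrt(62))/278 = 37033*I*sqrt(62)/139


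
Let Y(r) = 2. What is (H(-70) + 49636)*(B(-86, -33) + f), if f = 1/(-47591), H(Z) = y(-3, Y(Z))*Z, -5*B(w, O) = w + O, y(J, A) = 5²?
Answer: 271193933064/237955 ≈ 1.1397e+6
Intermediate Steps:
y(J, A) = 25
B(w, O) = -O/5 - w/5 (B(w, O) = -(w + O)/5 = -(O + w)/5 = -O/5 - w/5)
H(Z) = 25*Z
f = -1/47591 ≈ -2.1012e-5
(H(-70) + 49636)*(B(-86, -33) + f) = (25*(-70) + 49636)*((-⅕*(-33) - ⅕*(-86)) - 1/47591) = (-1750 + 49636)*((33/5 + 86/5) - 1/47591) = 47886*(119/5 - 1/47591) = 47886*(5663324/237955) = 271193933064/237955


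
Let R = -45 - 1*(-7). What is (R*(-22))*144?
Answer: 120384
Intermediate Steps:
R = -38 (R = -45 + 7 = -38)
(R*(-22))*144 = -38*(-22)*144 = 836*144 = 120384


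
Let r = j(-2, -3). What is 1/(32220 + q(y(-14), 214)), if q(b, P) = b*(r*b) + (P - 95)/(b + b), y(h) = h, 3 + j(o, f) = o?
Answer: 4/124943 ≈ 3.2015e-5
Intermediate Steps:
j(o, f) = -3 + o
r = -5 (r = -3 - 2 = -5)
q(b, P) = -5*b² + (-95 + P)/(2*b) (q(b, P) = b*(-5*b) + (P - 95)/(b + b) = -5*b² + (-95 + P)/((2*b)) = -5*b² + (-95 + P)*(1/(2*b)) = -5*b² + (-95 + P)/(2*b))
1/(32220 + q(y(-14), 214)) = 1/(32220 + (½)*(-95 + 214 - 10*(-14)³)/(-14)) = 1/(32220 + (½)*(-1/14)*(-95 + 214 - 10*(-2744))) = 1/(32220 + (½)*(-1/14)*(-95 + 214 + 27440)) = 1/(32220 + (½)*(-1/14)*27559) = 1/(32220 - 3937/4) = 1/(124943/4) = 4/124943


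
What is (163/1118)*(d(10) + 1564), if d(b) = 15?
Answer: 257377/1118 ≈ 230.21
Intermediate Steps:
(163/1118)*(d(10) + 1564) = (163/1118)*(15 + 1564) = (163*(1/1118))*1579 = (163/1118)*1579 = 257377/1118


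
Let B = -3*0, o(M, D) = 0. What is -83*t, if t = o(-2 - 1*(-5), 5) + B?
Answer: 0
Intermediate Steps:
B = 0
t = 0 (t = 0 + 0 = 0)
-83*t = -83*0 = 0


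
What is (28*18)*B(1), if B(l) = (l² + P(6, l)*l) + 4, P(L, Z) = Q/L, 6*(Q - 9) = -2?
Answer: 3248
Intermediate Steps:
Q = 26/3 (Q = 9 + (⅙)*(-2) = 9 - ⅓ = 26/3 ≈ 8.6667)
P(L, Z) = 26/(3*L)
B(l) = 4 + l² + 13*l/9 (B(l) = (l² + ((26/3)/6)*l) + 4 = (l² + ((26/3)*(⅙))*l) + 4 = (l² + 13*l/9) + 4 = 4 + l² + 13*l/9)
(28*18)*B(1) = (28*18)*(4 + 1² + (13/9)*1) = 504*(4 + 1 + 13/9) = 504*(58/9) = 3248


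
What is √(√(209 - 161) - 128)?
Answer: 2*√(-32 + √3) ≈ 11.003*I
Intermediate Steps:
√(√(209 - 161) - 128) = √(√48 - 128) = √(4*√3 - 128) = √(-128 + 4*√3)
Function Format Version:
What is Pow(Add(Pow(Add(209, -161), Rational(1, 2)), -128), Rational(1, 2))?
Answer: Mul(2, Pow(Add(-32, Pow(3, Rational(1, 2))), Rational(1, 2))) ≈ Mul(11.003, I)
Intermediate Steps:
Pow(Add(Pow(Add(209, -161), Rational(1, 2)), -128), Rational(1, 2)) = Pow(Add(Pow(48, Rational(1, 2)), -128), Rational(1, 2)) = Pow(Add(Mul(4, Pow(3, Rational(1, 2))), -128), Rational(1, 2)) = Pow(Add(-128, Mul(4, Pow(3, Rational(1, 2)))), Rational(1, 2))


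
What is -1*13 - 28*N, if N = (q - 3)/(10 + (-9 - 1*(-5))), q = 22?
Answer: -305/3 ≈ -101.67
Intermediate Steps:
N = 19/6 (N = (22 - 3)/(10 + (-9 - 1*(-5))) = 19/(10 + (-9 + 5)) = 19/(10 - 4) = 19/6 ≈ 3.1667)
-1*13 - 28*N = -1*13 - 28*19/6 = -13 - 266/3 = -305/3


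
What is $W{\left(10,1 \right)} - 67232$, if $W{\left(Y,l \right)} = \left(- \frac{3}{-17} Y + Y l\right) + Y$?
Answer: $- \frac{1142574}{17} \approx -67210.0$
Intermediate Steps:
$W{\left(Y,l \right)} = \frac{20 Y}{17} + Y l$ ($W{\left(Y,l \right)} = \left(\left(-3\right) \left(- \frac{1}{17}\right) Y + Y l\right) + Y = \left(\frac{3 Y}{17} + Y l\right) + Y = \frac{20 Y}{17} + Y l$)
$W{\left(10,1 \right)} - 67232 = \frac{1}{17} \cdot 10 \left(20 + 17 \cdot 1\right) - 67232 = \frac{1}{17} \cdot 10 \left(20 + 17\right) - 67232 = \frac{1}{17} \cdot 10 \cdot 37 - 67232 = \frac{370}{17} - 67232 = - \frac{1142574}{17}$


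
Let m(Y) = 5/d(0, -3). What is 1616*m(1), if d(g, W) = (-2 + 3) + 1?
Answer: 4040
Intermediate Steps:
d(g, W) = 2 (d(g, W) = 1 + 1 = 2)
m(Y) = 5/2
1616*m(1) = 1616*(5/2) = 4040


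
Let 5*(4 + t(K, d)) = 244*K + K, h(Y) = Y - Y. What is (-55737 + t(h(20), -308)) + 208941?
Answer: 153200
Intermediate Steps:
h(Y) = 0
t(K, d) = -4 + 49*K (t(K, d) = -4 + (244*K + K)/5 = -4 + (245*K)/5 = -4 + 49*K)
(-55737 + t(h(20), -308)) + 208941 = (-55737 + (-4 + 49*0)) + 208941 = (-55737 + (-4 + 0)) + 208941 = (-55737 - 4) + 208941 = -55741 + 208941 = 153200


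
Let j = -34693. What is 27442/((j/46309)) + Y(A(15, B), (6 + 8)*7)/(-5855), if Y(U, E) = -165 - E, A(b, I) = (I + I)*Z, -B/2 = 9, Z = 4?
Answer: -7440592664931/203127515 ≈ -36630.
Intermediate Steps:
B = -18 (B = -2*9 = -18)
A(b, I) = 8*I (A(b, I) = (I + I)*4 = (2*I)*4 = 8*I)
27442/((j/46309)) + Y(A(15, B), (6 + 8)*7)/(-5855) = 27442/((-34693/46309)) + (-165 - (6 + 8)*7)/(-5855) = 27442/((-34693*1/46309)) + (-165 - 14*7)*(-1/5855) = 27442/(-34693/46309) + (-165 - 1*98)*(-1/5855) = 27442*(-46309/34693) + (-165 - 98)*(-1/5855) = -1270811578/34693 - 263*(-1/5855) = -1270811578/34693 + 263/5855 = -7440592664931/203127515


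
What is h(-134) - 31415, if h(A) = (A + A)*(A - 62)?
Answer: 21113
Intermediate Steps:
h(A) = 2*A*(-62 + A) (h(A) = (2*A)*(-62 + A) = 2*A*(-62 + A))
h(-134) - 31415 = 2*(-134)*(-62 - 134) - 31415 = 2*(-134)*(-196) - 31415 = 52528 - 31415 = 21113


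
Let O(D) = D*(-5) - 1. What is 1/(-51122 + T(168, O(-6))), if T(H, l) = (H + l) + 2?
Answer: -1/50923 ≈ -1.9637e-5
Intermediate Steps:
O(D) = -1 - 5*D (O(D) = -5*D - 1 = -1 - 5*D)
T(H, l) = 2 + H + l
1/(-51122 + T(168, O(-6))) = 1/(-51122 + (2 + 168 + (-1 - 5*(-6)))) = 1/(-51122 + (2 + 168 + (-1 + 30))) = 1/(-51122 + (2 + 168 + 29)) = 1/(-51122 + 199) = 1/(-50923) = -1/50923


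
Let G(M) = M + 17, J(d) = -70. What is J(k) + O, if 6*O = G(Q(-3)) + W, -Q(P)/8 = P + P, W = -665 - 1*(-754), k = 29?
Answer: -133/3 ≈ -44.333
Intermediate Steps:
W = 89 (W = -665 + 754 = 89)
Q(P) = -16*P (Q(P) = -8*(P + P) = -16*P)
G(M) = 17 + M
O = 77/3 (O = ((17 - 16*(-3)) + 89)/6 = ((17 + 48) + 89)/6 = (65 + 89)/6 = (1/6)*154 = 77/3 ≈ 25.667)
J(k) + O = -70 + 77/3 = -133/3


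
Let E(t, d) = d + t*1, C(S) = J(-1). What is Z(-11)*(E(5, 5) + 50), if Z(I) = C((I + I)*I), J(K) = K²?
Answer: 60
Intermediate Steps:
C(S) = 1 (C(S) = (-1)² = 1)
E(t, d) = d + t
Z(I) = 1
Z(-11)*(E(5, 5) + 50) = 1*((5 + 5) + 50) = 1*(10 + 50) = 1*60 = 60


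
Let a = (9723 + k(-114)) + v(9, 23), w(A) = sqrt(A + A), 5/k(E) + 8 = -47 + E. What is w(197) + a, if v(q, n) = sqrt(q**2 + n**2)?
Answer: 1643182/169 + sqrt(394) + sqrt(610) ≈ 9767.5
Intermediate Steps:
k(E) = 5/(-55 + E) (k(E) = 5/(-8 + (-47 + E)) = 5/(-55 + E))
v(q, n) = sqrt(n**2 + q**2)
w(A) = sqrt(2)*sqrt(A) (w(A) = sqrt(2*A) = sqrt(2)*sqrt(A))
a = 1643182/169 + sqrt(610) (a = (9723 + 5/(-55 - 114)) + sqrt(23**2 + 9**2) = (9723 + 5/(-169)) + sqrt(529 + 81) = (9723 + 5*(-1/169)) + sqrt(610) = (9723 - 5/169) + sqrt(610) = 1643182/169 + sqrt(610) ≈ 9747.7)
w(197) + a = sqrt(2)*sqrt(197) + (1643182/169 + sqrt(610)) = sqrt(394) + (1643182/169 + sqrt(610)) = 1643182/169 + sqrt(394) + sqrt(610)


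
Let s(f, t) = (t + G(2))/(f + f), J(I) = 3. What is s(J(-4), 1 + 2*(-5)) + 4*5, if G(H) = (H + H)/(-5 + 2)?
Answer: 329/18 ≈ 18.278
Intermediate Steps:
G(H) = -2*H/3 (G(H) = (2*H)/(-3) = (2*H)*(-⅓) = -2*H/3)
s(f, t) = (-4/3 + t)/(2*f) (s(f, t) = (t - ⅔*2)/(f + f) = (t - 4/3)/((2*f)) = (-4/3 + t)*(1/(2*f)) = (-4/3 + t)/(2*f))
s(J(-4), 1 + 2*(-5)) + 4*5 = (⅙)*(-4 + 3*(1 + 2*(-5)))/3 + 4*5 = (⅙)*(⅓)*(-4 + 3*(1 - 10)) + 20 = (⅙)*(⅓)*(-4 + 3*(-9)) + 20 = (⅙)*(⅓)*(-4 - 27) + 20 = (⅙)*(⅓)*(-31) + 20 = -31/18 + 20 = 329/18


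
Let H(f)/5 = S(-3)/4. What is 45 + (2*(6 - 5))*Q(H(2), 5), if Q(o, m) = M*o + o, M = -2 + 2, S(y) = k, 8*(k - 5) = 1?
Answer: 925/16 ≈ 57.813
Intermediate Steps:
k = 41/8 (k = 5 + (1/8)*1 = 5 + 1/8 = 41/8 ≈ 5.1250)
S(y) = 41/8
M = 0
H(f) = 205/32 (H(f) = 5*((41/8)/4) = 5*((41/8)*(1/4)) = 5*(41/32) = 205/32)
Q(o, m) = o (Q(o, m) = 0*o + o = 0 + o = o)
45 + (2*(6 - 5))*Q(H(2), 5) = 45 + (2*(6 - 5))*(205/32) = 45 + (2*1)*(205/32) = 45 + 2*(205/32) = 45 + 205/16 = 925/16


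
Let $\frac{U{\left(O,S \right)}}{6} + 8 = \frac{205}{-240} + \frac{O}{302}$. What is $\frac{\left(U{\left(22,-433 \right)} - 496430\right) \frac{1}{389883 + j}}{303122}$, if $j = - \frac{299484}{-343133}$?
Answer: $- \frac{68598129911857}{16329049139259484016} \approx -4.201 \cdot 10^{-6}$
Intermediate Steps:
$j = \frac{299484}{343133}$ ($j = \left(-299484\right) \left(- \frac{1}{343133}\right) = \frac{299484}{343133} \approx 0.87279$)
$U{\left(O,S \right)} = - \frac{425}{8} + \frac{3 O}{151}$ ($U{\left(O,S \right)} = -48 + 6 \left(\frac{205}{-240} + \frac{O}{302}\right) = -48 + 6 \left(205 \left(- \frac{1}{240}\right) + O \frac{1}{302}\right) = -48 + 6 \left(- \frac{41}{48} + \frac{O}{302}\right) = -48 + \left(- \frac{41}{8} + \frac{3 O}{151}\right) = - \frac{425}{8} + \frac{3 O}{151}$)
$\frac{\left(U{\left(22,-433 \right)} - 496430\right) \frac{1}{389883 + j}}{303122} = \frac{\left(\left(- \frac{425}{8} + \frac{3}{151} \cdot 22\right) - 496430\right) \frac{1}{389883 + \frac{299484}{343133}}}{303122} = \frac{\left(- \frac{425}{8} + \frac{66}{151}\right) - 496430}{\frac{133782022923}{343133}} \cdot \frac{1}{303122} = \left(- \frac{63647}{1208} - 496430\right) \frac{343133}{133782022923} \cdot \frac{1}{303122} = \left(- \frac{599751087}{1208}\right) \frac{343133}{133782022923} \cdot \frac{1}{303122} = \left(- \frac{68598129911857}{53869561230328}\right) \frac{1}{303122} = - \frac{68598129911857}{16329049139259484016}$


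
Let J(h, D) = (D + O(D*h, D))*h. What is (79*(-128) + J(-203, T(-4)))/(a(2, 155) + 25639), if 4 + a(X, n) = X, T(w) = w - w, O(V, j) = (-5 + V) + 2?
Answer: -9503/25637 ≈ -0.37068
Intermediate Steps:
O(V, j) = -3 + V
T(w) = 0
a(X, n) = -4 + X
J(h, D) = h*(-3 + D + D*h) (J(h, D) = (D + (-3 + D*h))*h = (-3 + D + D*h)*h = h*(-3 + D + D*h))
(79*(-128) + J(-203, T(-4)))/(a(2, 155) + 25639) = (79*(-128) - 203*(-3 + 0 + 0*(-203)))/((-4 + 2) + 25639) = (-10112 - 203*(-3 + 0 + 0))/(-2 + 25639) = (-10112 - 203*(-3))/25637 = (-10112 + 609)*(1/25637) = -9503*1/25637 = -9503/25637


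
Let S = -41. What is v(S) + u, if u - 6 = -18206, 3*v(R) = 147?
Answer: -18151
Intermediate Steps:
v(R) = 49 (v(R) = (⅓)*147 = 49)
u = -18200 (u = 6 - 18206 = -18200)
v(S) + u = 49 - 18200 = -18151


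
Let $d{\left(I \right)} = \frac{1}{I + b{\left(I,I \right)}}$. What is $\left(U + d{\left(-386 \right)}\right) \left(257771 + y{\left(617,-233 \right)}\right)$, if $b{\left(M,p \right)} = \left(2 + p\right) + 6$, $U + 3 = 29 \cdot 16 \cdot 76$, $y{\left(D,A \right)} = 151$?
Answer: $\frac{3474132350283}{382} \approx 9.0946 \cdot 10^{9}$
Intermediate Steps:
$U = 35261$ ($U = -3 + 29 \cdot 16 \cdot 76 = -3 + 464 \cdot 76 = -3 + 35264 = 35261$)
$b{\left(M,p \right)} = 8 + p$
$d{\left(I \right)} = \frac{1}{8 + 2 I}$ ($d{\left(I \right)} = \frac{1}{I + \left(8 + I\right)} = \frac{1}{8 + 2 I}$)
$\left(U + d{\left(-386 \right)}\right) \left(257771 + y{\left(617,-233 \right)}\right) = \left(35261 + \frac{1}{2 \left(4 - 386\right)}\right) \left(257771 + 151\right) = \left(35261 + \frac{1}{2 \left(-382\right)}\right) 257922 = \left(35261 + \frac{1}{2} \left(- \frac{1}{382}\right)\right) 257922 = \left(35261 - \frac{1}{764}\right) 257922 = \frac{26939403}{764} \cdot 257922 = \frac{3474132350283}{382}$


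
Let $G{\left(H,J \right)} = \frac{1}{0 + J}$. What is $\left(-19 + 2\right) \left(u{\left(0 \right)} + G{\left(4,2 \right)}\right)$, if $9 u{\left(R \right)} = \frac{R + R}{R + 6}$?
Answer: $- \frac{17}{2} \approx -8.5$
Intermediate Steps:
$G{\left(H,J \right)} = \frac{1}{J}$
$u{\left(R \right)} = \frac{2 R}{9 \left(6 + R\right)}$ ($u{\left(R \right)} = \frac{\left(R + R\right) \frac{1}{R + 6}}{9} = \frac{2 R \frac{1}{6 + R}}{9} = \frac{2 R}{9 \left(6 + R\right)}$)
$\left(-19 + 2\right) \left(u{\left(0 \right)} + G{\left(4,2 \right)}\right) = \left(-19 + 2\right) \left(\frac{2}{9} \cdot 0 \frac{1}{6 + 0} + \frac{1}{2}\right) = - 17 \left(\frac{2}{9} \cdot 0 \cdot \frac{1}{6} + \frac{1}{2}\right) = - 17 \left(0 + \frac{1}{2}\right) = \left(-17\right) \frac{1}{2} = - \frac{17}{2}$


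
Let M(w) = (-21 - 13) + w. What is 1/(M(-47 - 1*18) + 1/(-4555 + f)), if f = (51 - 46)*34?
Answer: -4385/434116 ≈ -0.010101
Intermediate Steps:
M(w) = -34 + w
f = 170 (f = 5*34 = 170)
1/(M(-47 - 1*18) + 1/(-4555 + f)) = 1/((-34 + (-47 - 1*18)) + 1/(-4555 + 170)) = 1/((-34 + (-47 - 18)) + 1/(-4385)) = 1/((-34 - 65) - 1/4385) = 1/(-99 - 1/4385) = 1/(-434116/4385) = -4385/434116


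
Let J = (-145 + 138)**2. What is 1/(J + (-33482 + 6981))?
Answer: -1/26452 ≈ -3.7804e-5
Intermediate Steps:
J = 49 (J = (-7)**2 = 49)
1/(J + (-33482 + 6981)) = 1/(49 + (-33482 + 6981)) = 1/(49 - 26501) = 1/(-26452) = -1/26452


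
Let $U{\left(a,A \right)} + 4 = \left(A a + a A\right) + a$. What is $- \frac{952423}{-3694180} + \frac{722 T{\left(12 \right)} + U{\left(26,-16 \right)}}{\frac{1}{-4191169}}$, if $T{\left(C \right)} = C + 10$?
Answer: $- \frac{233389727464882657}{3694180} \approx -6.3178 \cdot 10^{10}$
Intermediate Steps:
$T{\left(C \right)} = 10 + C$
$U{\left(a,A \right)} = -4 + a + 2 A a$ ($U{\left(a,A \right)} = -4 + \left(\left(A a + a A\right) + a\right) = -4 + \left(\left(A a + A a\right) + a\right) = -4 + \left(2 A a + a\right) = -4 + \left(a + 2 A a\right) = -4 + a + 2 A a$)
$- \frac{952423}{-3694180} + \frac{722 T{\left(12 \right)} + U{\left(26,-16 \right)}}{\frac{1}{-4191169}} = - \frac{952423}{-3694180} + \frac{722 \left(10 + 12\right) + \left(-4 + 26 + 2 \left(-16\right) 26\right)}{\frac{1}{-4191169}} = \left(-952423\right) \left(- \frac{1}{3694180}\right) + \frac{722 \cdot 22 - 810}{- \frac{1}{4191169}} = \frac{952423}{3694180} + \left(15884 - 810\right) \left(-4191169\right) = \frac{952423}{3694180} + 15074 \left(-4191169\right) = \frac{952423}{3694180} - 63177681506 = - \frac{233389727464882657}{3694180}$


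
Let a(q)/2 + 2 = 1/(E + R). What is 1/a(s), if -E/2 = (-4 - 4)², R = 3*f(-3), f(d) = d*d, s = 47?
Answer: -101/406 ≈ -0.24877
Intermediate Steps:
f(d) = d²
R = 27 (R = 3*(-3)² = 3*9 = 27)
E = -128 (E = -2*(-4 - 4)² = -2*(-8)² = -2*64 = -128)
a(q) = -406/101 (a(q) = -4 + 2/(-128 + 27) = -4 + 2/(-101) = -4 + 2*(-1/101) = -4 - 2/101 = -406/101)
1/a(s) = 1/(-406/101) = -101/406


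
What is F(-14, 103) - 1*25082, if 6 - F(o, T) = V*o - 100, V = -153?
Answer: -27118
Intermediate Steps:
F(o, T) = 106 + 153*o (F(o, T) = 6 - (-153*o - 100) = 6 - (-100 - 153*o) = 6 + (100 + 153*o) = 106 + 153*o)
F(-14, 103) - 1*25082 = (106 + 153*(-14)) - 1*25082 = (106 - 2142) - 25082 = -2036 - 25082 = -27118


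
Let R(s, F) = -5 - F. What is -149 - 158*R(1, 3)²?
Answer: -10261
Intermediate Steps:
-149 - 158*R(1, 3)² = -149 - 158*(-5 - 1*3)² = -149 - 158*(-5 - 3)² = -149 - 158*(-8)² = -149 - 158*64 = -149 - 10112 = -10261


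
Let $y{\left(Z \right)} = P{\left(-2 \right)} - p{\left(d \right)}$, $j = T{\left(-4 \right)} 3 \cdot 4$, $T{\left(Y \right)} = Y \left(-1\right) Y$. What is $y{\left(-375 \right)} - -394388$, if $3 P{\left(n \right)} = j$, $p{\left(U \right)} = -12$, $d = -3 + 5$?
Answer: $394336$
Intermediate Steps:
$d = 2$
$T{\left(Y \right)} = - Y^{2}$ ($T{\left(Y \right)} = - Y Y = - Y^{2}$)
$j = -192$ ($j = - \left(-4\right)^{2} \cdot 3 \cdot 4 = \left(-1\right) 16 \cdot 3 \cdot 4 = \left(-16\right) 3 \cdot 4 = \left(-48\right) 4 = -192$)
$P{\left(n \right)} = -64$ ($P{\left(n \right)} = \frac{1}{3} \left(-192\right) = -64$)
$y{\left(Z \right)} = -52$ ($y{\left(Z \right)} = -64 - -12 = -64 + 12 = -52$)
$y{\left(-375 \right)} - -394388 = -52 - -394388 = -52 + 394388 = 394336$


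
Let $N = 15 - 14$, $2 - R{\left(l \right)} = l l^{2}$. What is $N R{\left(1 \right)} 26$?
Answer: $26$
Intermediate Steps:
$R{\left(l \right)} = 2 - l^{3}$ ($R{\left(l \right)} = 2 - l l^{2} = 2 - l^{3}$)
$N = 1$
$N R{\left(1 \right)} 26 = 1 \left(2 - 1^{3}\right) 26 = 1 \left(2 - 1\right) 26 = 1 \cdot 1 \cdot 26 = 1 \cdot 26 = 26$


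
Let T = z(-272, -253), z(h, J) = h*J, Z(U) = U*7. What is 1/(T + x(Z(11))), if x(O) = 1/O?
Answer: 77/5298833 ≈ 1.4531e-5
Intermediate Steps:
Z(U) = 7*U
z(h, J) = J*h
T = 68816 (T = -253*(-272) = 68816)
1/(T + x(Z(11))) = 1/(68816 + 1/(7*11)) = 1/(68816 + 1/77) = 1/(5298833/77) = 77/5298833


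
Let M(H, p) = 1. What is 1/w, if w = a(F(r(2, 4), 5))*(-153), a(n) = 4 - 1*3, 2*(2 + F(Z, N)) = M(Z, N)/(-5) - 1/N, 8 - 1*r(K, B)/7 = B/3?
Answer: -1/153 ≈ -0.0065359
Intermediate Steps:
r(K, B) = 56 - 7*B/3
F(Z, N) = -21/10 - 1/(2*N) (F(Z, N) = -2 + (1/(-5) - 1/N)/2 = -2 + (1*(-1/5) - 1/N)/2 = -2 + (-1/5 - 1/N)/2 = -2 + (-1/10 - 1/(2*N)) = -21/10 - 1/(2*N))
a(n) = 1 (a(n) = 4 - 3 = 1)
w = -153 (w = 1*(-153) = -153)
1/w = 1/(-153) = -1/153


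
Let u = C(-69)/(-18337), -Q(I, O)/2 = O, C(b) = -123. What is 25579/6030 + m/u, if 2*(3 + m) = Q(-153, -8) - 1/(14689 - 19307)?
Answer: 855898178687/1141708140 ≈ 749.66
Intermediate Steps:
Q(I, O) = -2*O
u = 123/18337 (u = -123/(-18337) = -123*(-1/18337) = 123/18337 ≈ 0.0067078)
m = 46181/9236 (m = -3 + (-2*(-8) - 1/(14689 - 19307))/2 = -3 + (16 - 1/(-4618))/2 = -3 + (16 - 1*(-1/4618))/2 = -3 + (16 + 1/4618)/2 = -3 + (½)*(73889/4618) = -3 + 73889/9236 = 46181/9236 ≈ 5.0001)
25579/6030 + m/u = 25579/6030 + 46181/(9236*(123/18337)) = 25579*(1/6030) + (46181/9236)*(18337/123) = 25579/6030 + 846820997/1136028 = 855898178687/1141708140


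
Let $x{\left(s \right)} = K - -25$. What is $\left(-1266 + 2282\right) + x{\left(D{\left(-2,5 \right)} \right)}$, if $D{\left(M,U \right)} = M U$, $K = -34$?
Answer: $1007$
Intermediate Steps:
$x{\left(s \right)} = -9$ ($x{\left(s \right)} = -34 - -25 = -34 + 25 = -9$)
$\left(-1266 + 2282\right) + x{\left(D{\left(-2,5 \right)} \right)} = \left(-1266 + 2282\right) - 9 = 1016 - 9 = 1007$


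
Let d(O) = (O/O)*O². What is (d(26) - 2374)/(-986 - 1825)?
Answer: 566/937 ≈ 0.60406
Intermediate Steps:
d(O) = O² (d(O) = 1*O² = O²)
(d(26) - 2374)/(-986 - 1825) = (26² - 2374)/(-986 - 1825) = (676 - 2374)/(-2811) = -1698*(-1/2811) = 566/937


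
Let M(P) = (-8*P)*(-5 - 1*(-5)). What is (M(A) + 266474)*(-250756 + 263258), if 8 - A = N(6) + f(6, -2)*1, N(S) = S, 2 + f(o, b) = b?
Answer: 3331457948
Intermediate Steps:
f(o, b) = -2 + b
A = 6 (A = 8 - (6 + (-2 - 2)*1) = 8 - (6 - 4*1) = 8 - (6 - 4) = 8 - 1*2 = 8 - 2 = 6)
M(P) = 0 (M(P) = (-8*P)*(-5 + 5) = -8*P*0 = 0)
(M(A) + 266474)*(-250756 + 263258) = (0 + 266474)*(-250756 + 263258) = 266474*12502 = 3331457948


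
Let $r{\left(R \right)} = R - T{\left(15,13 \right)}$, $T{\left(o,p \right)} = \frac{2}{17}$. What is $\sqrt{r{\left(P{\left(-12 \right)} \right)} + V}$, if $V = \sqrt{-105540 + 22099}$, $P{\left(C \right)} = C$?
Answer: $\frac{\sqrt{-3502 + 289 i \sqrt{83441}}}{17} \approx 11.769 + 12.273 i$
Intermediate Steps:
$T{\left(o,p \right)} = \frac{2}{17}$ ($T{\left(o,p \right)} = 2 \cdot \frac{1}{17} = \frac{2}{17}$)
$r{\left(R \right)} = - \frac{2}{17} + R$ ($r{\left(R \right)} = R - \frac{2}{17} = - \frac{2}{17} + R$)
$V = i \sqrt{83441}$ ($V = \sqrt{-83441} = i \sqrt{83441} \approx 288.86 i$)
$\sqrt{r{\left(P{\left(-12 \right)} \right)} + V} = \sqrt{\left(- \frac{2}{17} - 12\right) + i \sqrt{83441}} = \sqrt{- \frac{206}{17} + i \sqrt{83441}}$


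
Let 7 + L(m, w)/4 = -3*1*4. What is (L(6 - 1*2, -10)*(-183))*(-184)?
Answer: -2559072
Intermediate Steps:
L(m, w) = -76 (L(m, w) = -28 + 4*(-3*1*4) = -28 + 4*(-3*4) = -28 + 4*(-12) = -28 - 48 = -76)
(L(6 - 1*2, -10)*(-183))*(-184) = -76*(-183)*(-184) = 13908*(-184) = -2559072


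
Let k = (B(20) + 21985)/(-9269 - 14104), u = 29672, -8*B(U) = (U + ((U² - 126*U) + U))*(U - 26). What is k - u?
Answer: -693544081/23373 ≈ -29673.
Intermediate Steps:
B(U) = -(-26 + U)*(U² - 124*U)/8 (B(U) = -(U + ((U² - 126*U) + U))*(U - 26)/8 = -(U + (U² - 125*U))*(-26 + U)/8 = -(U² - 124*U)*(-26 + U)/8 = -(-26 + U)*(U² - 124*U)/8)
k = -20425/23373 (k = ((⅛)*20*(-3224 - 1*20² + 150*20) + 21985)/(-9269 - 14104) = ((⅛)*20*(-3224 - 1*400 + 3000) + 21985)/(-23373) = ((⅛)*20*(-3224 - 400 + 3000) + 21985)*(-1/23373) = ((⅛)*20*(-624) + 21985)*(-1/23373) = (-1560 + 21985)*(-1/23373) = 20425*(-1/23373) = -20425/23373 ≈ -0.87387)
k - u = -20425/23373 - 1*29672 = -20425/23373 - 29672 = -693544081/23373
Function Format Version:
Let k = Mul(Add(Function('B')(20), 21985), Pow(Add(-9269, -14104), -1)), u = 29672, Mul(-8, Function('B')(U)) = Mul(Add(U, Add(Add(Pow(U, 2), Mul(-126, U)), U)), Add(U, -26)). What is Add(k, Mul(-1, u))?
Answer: Rational(-693544081, 23373) ≈ -29673.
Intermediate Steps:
Function('B')(U) = Mul(Rational(-1, 8), Add(-26, U), Add(Pow(U, 2), Mul(-124, U))) (Function('B')(U) = Mul(Rational(-1, 8), Mul(Add(U, Add(Add(Pow(U, 2), Mul(-126, U)), U)), Add(U, -26))) = Mul(Rational(-1, 8), Mul(Add(U, Add(Pow(U, 2), Mul(-125, U))), Add(-26, U))) = Mul(Rational(-1, 8), Mul(Add(Pow(U, 2), Mul(-124, U)), Add(-26, U))) = Mul(Rational(-1, 8), Mul(Add(-26, U), Add(Pow(U, 2), Mul(-124, U)))) = Mul(Rational(-1, 8), Add(-26, U), Add(Pow(U, 2), Mul(-124, U))))
k = Rational(-20425, 23373) (k = Mul(Add(Mul(Rational(1, 8), 20, Add(-3224, Mul(-1, Pow(20, 2)), Mul(150, 20))), 21985), Pow(Add(-9269, -14104), -1)) = Mul(Add(Mul(Rational(1, 8), 20, Add(-3224, Mul(-1, 400), 3000)), 21985), Pow(-23373, -1)) = Mul(Add(Mul(Rational(1, 8), 20, Add(-3224, -400, 3000)), 21985), Rational(-1, 23373)) = Mul(Add(Mul(Rational(1, 8), 20, -624), 21985), Rational(-1, 23373)) = Mul(Add(-1560, 21985), Rational(-1, 23373)) = Mul(20425, Rational(-1, 23373)) = Rational(-20425, 23373) ≈ -0.87387)
Add(k, Mul(-1, u)) = Add(Rational(-20425, 23373), Mul(-1, 29672)) = Add(Rational(-20425, 23373), -29672) = Rational(-693544081, 23373)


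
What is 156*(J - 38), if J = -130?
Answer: -26208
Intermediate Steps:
156*(J - 38) = 156*(-130 - 38) = 156*(-168) = -26208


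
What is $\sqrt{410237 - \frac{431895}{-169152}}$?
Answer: $\frac{\sqrt{20378364283213}}{7048} \approx 640.5$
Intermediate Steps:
$\sqrt{410237 - \frac{431895}{-169152}} = \sqrt{410237 - - \frac{143965}{56384}} = \sqrt{410237 + \frac{143965}{56384}} = \sqrt{\frac{23130946973}{56384}} = \frac{\sqrt{20378364283213}}{7048}$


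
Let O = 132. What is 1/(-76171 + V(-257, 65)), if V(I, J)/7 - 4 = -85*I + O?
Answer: 1/77696 ≈ 1.2871e-5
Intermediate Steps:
V(I, J) = 952 - 595*I (V(I, J) = 28 + 7*(-85*I + 132) = 28 + 7*(132 - 85*I) = 28 + (924 - 595*I) = 952 - 595*I)
1/(-76171 + V(-257, 65)) = 1/(-76171 + (952 - 595*(-257))) = 1/(-76171 + (952 + 152915)) = 1/(-76171 + 153867) = 1/77696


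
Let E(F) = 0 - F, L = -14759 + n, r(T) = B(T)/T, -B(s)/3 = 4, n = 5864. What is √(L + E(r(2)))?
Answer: I*√8889 ≈ 94.281*I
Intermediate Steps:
B(s) = -12 (B(s) = -3*4 = -12)
r(T) = -12/T
L = -8895 (L = -14759 + 5864 = -8895)
E(F) = -F
√(L + E(r(2))) = √(-8895 - (-12)/2) = √(-8895 - 1*(-6)) = √(-8895 + 6) = √(-8889) = I*√8889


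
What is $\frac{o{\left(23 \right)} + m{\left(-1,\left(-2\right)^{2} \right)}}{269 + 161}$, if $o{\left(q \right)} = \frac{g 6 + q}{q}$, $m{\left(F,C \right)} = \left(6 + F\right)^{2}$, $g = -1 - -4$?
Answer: $\frac{308}{4945} \approx 0.062285$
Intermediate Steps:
$g = 3$ ($g = -1 + 4 = 3$)
$o{\left(q \right)} = \frac{18 + q}{q}$ ($o{\left(q \right)} = \frac{3 \cdot 6 + q}{q} = \frac{18 + q}{q}$)
$\frac{o{\left(23 \right)} + m{\left(-1,\left(-2\right)^{2} \right)}}{269 + 161} = \frac{\frac{18 + 23}{23} + \left(6 - 1\right)^{2}}{269 + 161} = \frac{\frac{1}{23} \cdot 41 + 5^{2}}{430} = \left(\frac{41}{23} + 25\right) \frac{1}{430} = \frac{616}{23} \cdot \frac{1}{430} = \frac{308}{4945}$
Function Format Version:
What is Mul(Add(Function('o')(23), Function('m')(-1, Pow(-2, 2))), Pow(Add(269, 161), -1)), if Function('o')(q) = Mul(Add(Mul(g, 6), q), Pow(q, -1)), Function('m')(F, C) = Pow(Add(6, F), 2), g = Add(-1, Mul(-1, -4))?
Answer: Rational(308, 4945) ≈ 0.062285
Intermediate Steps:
g = 3 (g = Add(-1, 4) = 3)
Function('o')(q) = Mul(Pow(q, -1), Add(18, q)) (Function('o')(q) = Mul(Add(Mul(3, 6), q), Pow(q, -1)) = Mul(Add(18, q), Pow(q, -1)) = Mul(Pow(q, -1), Add(18, q)))
Mul(Add(Function('o')(23), Function('m')(-1, Pow(-2, 2))), Pow(Add(269, 161), -1)) = Mul(Add(Mul(Pow(23, -1), Add(18, 23)), Pow(Add(6, -1), 2)), Pow(Add(269, 161), -1)) = Mul(Add(Mul(Rational(1, 23), 41), Pow(5, 2)), Pow(430, -1)) = Mul(Add(Rational(41, 23), 25), Rational(1, 430)) = Mul(Rational(616, 23), Rational(1, 430)) = Rational(308, 4945)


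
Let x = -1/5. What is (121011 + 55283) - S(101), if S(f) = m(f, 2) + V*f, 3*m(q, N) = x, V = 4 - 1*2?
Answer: 2641381/15 ≈ 1.7609e+5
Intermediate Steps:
x = -1/5 (x = -1*1/5 = -1/5 ≈ -0.20000)
V = 2 (V = 4 - 2 = 2)
m(q, N) = -1/15 (m(q, N) = (1/3)*(-1/5) = -1/15)
S(f) = -1/15 + 2*f
(121011 + 55283) - S(101) = (121011 + 55283) - (-1/15 + 2*101) = 176294 - (-1/15 + 202) = 176294 - 1*3029/15 = 176294 - 3029/15 = 2641381/15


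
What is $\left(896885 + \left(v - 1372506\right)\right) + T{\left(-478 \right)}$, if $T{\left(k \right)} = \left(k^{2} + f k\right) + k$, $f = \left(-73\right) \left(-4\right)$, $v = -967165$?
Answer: $-1354356$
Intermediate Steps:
$f = 292$
$T{\left(k \right)} = k^{2} + 293 k$ ($T{\left(k \right)} = \left(k^{2} + 292 k\right) + k = k^{2} + 293 k$)
$\left(896885 + \left(v - 1372506\right)\right) + T{\left(-478 \right)} = \left(896885 - 2339671\right) - 478 \left(293 - 478\right) = \left(896885 - 2339671\right) - -88430 = \left(896885 - 2339671\right) + 88430 = -1442786 + 88430 = -1354356$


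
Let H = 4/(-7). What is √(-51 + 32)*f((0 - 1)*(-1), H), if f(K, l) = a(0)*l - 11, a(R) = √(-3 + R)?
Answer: 4*√57/7 - 11*I*√19 ≈ 4.3142 - 47.948*I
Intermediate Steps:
H = -4/7 (H = 4*(-⅐) = -4/7 ≈ -0.57143)
f(K, l) = -11 + I*l*√3 (f(K, l) = √(-3 + 0)*l - 11 = √(-3)*l - 11 = (I*√3)*l - 11 = I*l*√3 - 11 = -11 + I*l*√3)
√(-51 + 32)*f((0 - 1)*(-1), H) = √(-51 + 32)*(-11 + I*(-4/7)*√3) = √(-19)*(-11 - 4*I*√3/7) = (I*√19)*(-11 - 4*I*√3/7) = I*√19*(-11 - 4*I*√3/7)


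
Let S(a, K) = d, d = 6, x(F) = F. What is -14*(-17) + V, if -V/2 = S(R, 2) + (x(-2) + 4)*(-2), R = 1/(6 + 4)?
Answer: 234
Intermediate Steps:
R = ⅒ (R = 1/10 = ⅒ ≈ 0.10000)
S(a, K) = 6
V = -4 (V = -2*(6 + (-2 + 4)*(-2)) = -2*(6 + 2*(-2)) = -2*(6 - 4) = -2*2 = -4)
-14*(-17) + V = -14*(-17) - 4 = 238 - 4 = 234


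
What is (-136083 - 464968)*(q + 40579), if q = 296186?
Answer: -202412940015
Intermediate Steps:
(-136083 - 464968)*(q + 40579) = (-136083 - 464968)*(296186 + 40579) = -601051*336765 = -202412940015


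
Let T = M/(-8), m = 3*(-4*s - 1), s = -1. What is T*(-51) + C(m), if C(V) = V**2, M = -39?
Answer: -1341/8 ≈ -167.63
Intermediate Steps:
m = 9 (m = 3*(-4*(-1) - 1) = 3*(4 - 1) = 3*3 = 9)
T = 39/8 (T = -39/(-8) = -39*(-1/8) = 39/8 ≈ 4.8750)
T*(-51) + C(m) = (39/8)*(-51) + 9**2 = -1989/8 + 81 = -1341/8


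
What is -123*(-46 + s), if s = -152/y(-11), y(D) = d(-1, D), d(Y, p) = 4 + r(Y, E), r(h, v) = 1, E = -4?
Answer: 46986/5 ≈ 9397.2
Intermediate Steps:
d(Y, p) = 5 (d(Y, p) = 4 + 1 = 5)
y(D) = 5
s = -152/5 ≈ -30.400
-123*(-46 + s) = -123*(-46 - 152/5) = -123*(-382/5) = 46986/5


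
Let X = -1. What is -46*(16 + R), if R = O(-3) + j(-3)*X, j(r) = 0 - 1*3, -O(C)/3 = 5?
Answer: -184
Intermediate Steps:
O(C) = -15 (O(C) = -3*5 = -15)
j(r) = -3 (j(r) = 0 - 3 = -3)
R = -12 (R = -15 - 3*(-1) = -15 + 3 = -12)
-46*(16 + R) = -46*(16 - 12) = -46*4 = -184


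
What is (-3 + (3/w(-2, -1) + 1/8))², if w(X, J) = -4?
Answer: 841/64 ≈ 13.141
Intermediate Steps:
(-3 + (3/w(-2, -1) + 1/8))² = (-3 + (3/(-4) + 1/8))² = (-3 + (3*(-¼) + 1*(⅛)))² = (-3 + (-¾ + ⅛))² = (-3 - 5/8)² = (-29/8)² = 841/64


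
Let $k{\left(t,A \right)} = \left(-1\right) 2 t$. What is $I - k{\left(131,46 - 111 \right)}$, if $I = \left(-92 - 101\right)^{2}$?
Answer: $37511$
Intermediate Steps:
$I = 37249$ ($I = \left(-193\right)^{2} = 37249$)
$k{\left(t,A \right)} = - 2 t$
$I - k{\left(131,46 - 111 \right)} = 37249 - \left(-2\right) 131 = 37249 - -262 = 37249 + 262 = 37511$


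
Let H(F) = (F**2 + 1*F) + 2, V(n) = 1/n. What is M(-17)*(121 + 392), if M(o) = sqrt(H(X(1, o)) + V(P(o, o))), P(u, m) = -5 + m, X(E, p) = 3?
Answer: 513*sqrt(6754)/22 ≈ 1916.4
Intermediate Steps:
V(n) = 1/n
H(F) = 2 + F + F**2 (H(F) = (F**2 + F) + 2 = (F + F**2) + 2 = 2 + F + F**2)
M(o) = sqrt(14 + 1/(-5 + o)) (M(o) = sqrt((2 + 3 + 3**2) + 1/(-5 + o)) = sqrt((2 + 3 + 9) + 1/(-5 + o)) = sqrt(14 + 1/(-5 + o)))
M(-17)*(121 + 392) = sqrt((-69 + 14*(-17))/(-5 - 17))*(121 + 392) = sqrt((-69 - 238)/(-22))*513 = sqrt(-1/22*(-307))*513 = sqrt(307/22)*513 = (sqrt(6754)/22)*513 = 513*sqrt(6754)/22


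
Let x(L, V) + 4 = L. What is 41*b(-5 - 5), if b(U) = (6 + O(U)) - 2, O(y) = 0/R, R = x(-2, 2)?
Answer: 164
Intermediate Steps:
x(L, V) = -4 + L
R = -6 (R = -4 - 2 = -6)
O(y) = 0 (O(y) = 0/(-6) = 0*(-⅙) = 0)
b(U) = 4 (b(U) = (6 + 0) - 2 = 6 - 2 = 4)
41*b(-5 - 5) = 41*4 = 164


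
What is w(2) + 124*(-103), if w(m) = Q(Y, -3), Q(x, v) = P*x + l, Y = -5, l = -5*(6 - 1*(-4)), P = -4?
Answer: -12802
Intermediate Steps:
l = -50 (l = -5*(6 + 4) = -5*10 = -50)
Q(x, v) = -50 - 4*x (Q(x, v) = -4*x - 50 = -50 - 4*x)
w(m) = -30 (w(m) = -50 - 4*(-5) = -50 + 20 = -30)
w(2) + 124*(-103) = -30 + 124*(-103) = -30 - 12772 = -12802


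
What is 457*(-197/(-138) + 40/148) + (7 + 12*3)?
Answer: 4181291/5106 ≈ 818.90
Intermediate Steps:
457*(-197/(-138) + 40/148) + (7 + 12*3) = 457*(-197*(-1/138) + 40*(1/148)) + (7 + 36) = 457*(197/138 + 10/37) + 43 = 457*(8669/5106) + 43 = 3961733/5106 + 43 = 4181291/5106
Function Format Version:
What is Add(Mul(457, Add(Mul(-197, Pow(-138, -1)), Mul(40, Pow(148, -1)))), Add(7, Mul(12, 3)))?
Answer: Rational(4181291, 5106) ≈ 818.90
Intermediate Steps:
Add(Mul(457, Add(Mul(-197, Pow(-138, -1)), Mul(40, Pow(148, -1)))), Add(7, Mul(12, 3))) = Add(Mul(457, Add(Mul(-197, Rational(-1, 138)), Mul(40, Rational(1, 148)))), Add(7, 36)) = Add(Mul(457, Add(Rational(197, 138), Rational(10, 37))), 43) = Add(Mul(457, Rational(8669, 5106)), 43) = Add(Rational(3961733, 5106), 43) = Rational(4181291, 5106)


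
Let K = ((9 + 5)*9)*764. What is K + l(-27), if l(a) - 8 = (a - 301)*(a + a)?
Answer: 113984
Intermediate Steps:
l(a) = 8 + 2*a*(-301 + a) (l(a) = 8 + (a - 301)*(a + a) = 8 + (-301 + a)*(2*a) = 8 + 2*a*(-301 + a))
K = 96264 (K = (14*9)*764 = 126*764 = 96264)
K + l(-27) = 96264 + (8 - 602*(-27) + 2*(-27)²) = 96264 + (8 + 16254 + 2*729) = 96264 + (8 + 16254 + 1458) = 96264 + 17720 = 113984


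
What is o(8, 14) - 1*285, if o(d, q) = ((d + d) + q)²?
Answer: 615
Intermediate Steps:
o(d, q) = (q + 2*d)² (o(d, q) = (2*d + q)² = (q + 2*d)²)
o(8, 14) - 1*285 = (14 + 2*8)² - 1*285 = (14 + 16)² - 285 = 30² - 285 = 900 - 285 = 615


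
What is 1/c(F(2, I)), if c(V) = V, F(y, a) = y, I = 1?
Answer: ½ ≈ 0.50000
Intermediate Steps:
1/c(F(2, I)) = 1/2 = ½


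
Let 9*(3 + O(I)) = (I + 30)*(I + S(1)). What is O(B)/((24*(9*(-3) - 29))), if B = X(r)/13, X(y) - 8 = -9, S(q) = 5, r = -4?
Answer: -20333/2044224 ≈ -0.0099466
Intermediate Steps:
X(y) = -1 (X(y) = 8 - 9 = -1)
B = -1/13 ≈ -0.076923
O(I) = -3 + (5 + I)*(30 + I)/9 (O(I) = -3 + ((I + 30)*(I + 5))/9 = -3 + ((30 + I)*(5 + I))/9 = -3 + ((5 + I)*(30 + I))/9 = -3 + (5 + I)*(30 + I)/9)
O(B)/((24*(9*(-3) - 29))) = (41/3 + (-1/13)²/9 + (35/9)*(-1/13))/((24*(9*(-3) - 29))) = (41/3 + (⅑)*(1/169) - 35/117)/((24*(-27 - 29))) = (41/3 + 1/1521 - 35/117)/((24*(-56))) = (20333/1521)/(-1344) = (20333/1521)*(-1/1344) = -20333/2044224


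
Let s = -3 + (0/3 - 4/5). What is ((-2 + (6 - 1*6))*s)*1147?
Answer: 43586/5 ≈ 8717.2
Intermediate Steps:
s = -19/5 (s = -3 + (0*(1/3) - 4*1/5) = -3 + (0 - 4/5) = -3 - 4/5 = -19/5 ≈ -3.8000)
((-2 + (6 - 1*6))*s)*1147 = ((-2 + (6 - 1*6))*(-19/5))*1147 = ((-2 + (6 - 6))*(-19/5))*1147 = ((-2 + 0)*(-19/5))*1147 = -2*(-19/5)*1147 = (38/5)*1147 = 43586/5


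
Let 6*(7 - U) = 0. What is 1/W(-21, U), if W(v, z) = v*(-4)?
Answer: 1/84 ≈ 0.011905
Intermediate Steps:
U = 7 (U = 7 - 1/6*0 = 7 + 0 = 7)
W(v, z) = -4*v
1/W(-21, U) = 1/(-4*(-21)) = 1/84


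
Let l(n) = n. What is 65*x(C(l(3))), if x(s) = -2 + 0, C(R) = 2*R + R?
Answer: -130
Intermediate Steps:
C(R) = 3*R
x(s) = -2
65*x(C(l(3))) = 65*(-2) = -130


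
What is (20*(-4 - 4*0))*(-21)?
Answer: 1680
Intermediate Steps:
(20*(-4 - 4*0))*(-21) = (20*(-4 + 0))*(-21) = (20*(-4))*(-21) = -80*(-21) = 1680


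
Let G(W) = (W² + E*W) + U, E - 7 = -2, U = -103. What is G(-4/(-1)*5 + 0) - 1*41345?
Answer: -40948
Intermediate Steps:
E = 5 (E = 7 - 2 = 5)
G(W) = -103 + W² + 5*W (G(W) = (W² + 5*W) - 103 = -103 + W² + 5*W)
G(-4/(-1)*5 + 0) - 1*41345 = (-103 + (-4/(-1)*5 + 0)² + 5*(-4/(-1)*5 + 0)) - 1*41345 = (-103 + (-4*(-1)*5 + 0)² + 5*(-4*(-1)*5 + 0)) - 41345 = (-103 + (4*5 + 0)² + 5*(4*5 + 0)) - 41345 = (-103 + (20 + 0)² + 5*(20 + 0)) - 41345 = (-103 + 20² + 5*20) - 41345 = (-103 + 400 + 100) - 41345 = 397 - 41345 = -40948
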